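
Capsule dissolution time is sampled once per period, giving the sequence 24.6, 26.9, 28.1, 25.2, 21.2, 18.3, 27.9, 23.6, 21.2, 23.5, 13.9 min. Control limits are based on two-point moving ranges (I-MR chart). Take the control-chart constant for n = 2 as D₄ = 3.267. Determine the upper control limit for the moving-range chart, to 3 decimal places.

13.558

Moving ranges: 2.3, 1.2, 2.9, 4.0, 2.9, 9.6, 4.3, 2.4, 2.3, 9.6; M̄R̄ = 41.5000 / 10 = 4.1500
UCL_MR = D₄·M̄R̄ = 3.267 × 4.1500 = 13.5581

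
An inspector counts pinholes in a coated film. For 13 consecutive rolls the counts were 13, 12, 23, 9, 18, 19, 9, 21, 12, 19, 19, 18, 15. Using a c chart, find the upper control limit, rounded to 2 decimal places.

c̄ = (13 + 12 + 23 + 9 + 18 + 19 + 9 + 21 + 12 + 19 + 19 + 18 + 15) / 13 = 207 / 13 = 15.9231
UCL = c̄ + 3√c̄ = 15.9231 + 3 × √15.9231 = 15.9231 + 3 × 3.9904 = 27.8942

27.89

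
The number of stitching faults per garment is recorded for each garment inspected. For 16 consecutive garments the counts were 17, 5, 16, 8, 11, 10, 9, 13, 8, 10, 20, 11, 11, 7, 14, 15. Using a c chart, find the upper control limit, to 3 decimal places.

21.764

c̄ = (17 + 5 + 16 + 8 + 11 + 10 + 9 + 13 + 8 + 10 + 20 + 11 + 11 + 7 + 14 + 15) / 16 = 185 / 16 = 11.5625
UCL = c̄ + 3√c̄ = 11.5625 + 3 × √11.5625 = 11.5625 + 3 × 3.4004 = 21.7636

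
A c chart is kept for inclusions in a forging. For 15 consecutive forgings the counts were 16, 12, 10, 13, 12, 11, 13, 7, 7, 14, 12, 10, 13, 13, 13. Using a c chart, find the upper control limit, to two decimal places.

c̄ = (16 + 12 + 10 + 13 + 12 + 11 + 13 + 7 + 7 + 14 + 12 + 10 + 13 + 13 + 13) / 15 = 176 / 15 = 11.7333
UCL = c̄ + 3√c̄ = 11.7333 + 3 × √11.7333 = 11.7333 + 3 × 3.4254 = 22.0095

22.01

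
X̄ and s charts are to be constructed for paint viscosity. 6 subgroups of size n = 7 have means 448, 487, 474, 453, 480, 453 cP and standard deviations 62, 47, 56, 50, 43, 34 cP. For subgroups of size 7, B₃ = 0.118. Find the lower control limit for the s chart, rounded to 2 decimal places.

5.74

s̄ = (62 + 47 + 56 + 50 + 43 + 34) / 6 = 48.6667
LCL_s = B₃·s̄ = 0.118 × 48.6667 = 5.7427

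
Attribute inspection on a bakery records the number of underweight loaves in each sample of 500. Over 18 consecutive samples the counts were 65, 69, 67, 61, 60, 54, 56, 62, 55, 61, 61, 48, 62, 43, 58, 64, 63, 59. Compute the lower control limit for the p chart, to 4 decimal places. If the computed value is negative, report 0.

p̄ = Σdᵢ / (k·n) = 1068 / (18 × 500) = 0.11867
LCL = p̄ − 3·√(p̄(1−p̄)/n) = 0.11867 − 3 × 0.01446 = 0.07528

0.0753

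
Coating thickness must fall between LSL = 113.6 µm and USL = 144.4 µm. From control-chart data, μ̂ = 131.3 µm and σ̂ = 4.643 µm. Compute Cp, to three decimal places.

1.106

Cp = (USL − LSL) / (6σ̂) = (144.4 − 113.6) / (6 × 4.643) = 30.8000 / 27.8580 = 1.1056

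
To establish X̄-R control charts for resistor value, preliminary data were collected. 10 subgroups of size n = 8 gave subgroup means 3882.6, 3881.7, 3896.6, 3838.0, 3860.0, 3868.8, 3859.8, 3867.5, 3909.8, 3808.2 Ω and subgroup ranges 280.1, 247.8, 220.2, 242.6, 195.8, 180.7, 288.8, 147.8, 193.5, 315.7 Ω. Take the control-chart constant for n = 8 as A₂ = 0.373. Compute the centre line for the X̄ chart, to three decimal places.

X̄̄ = (3882.6 + 3881.7 + 3896.6 + 3838.0 + 3860.0 + 3868.8 + 3859.8 + 3867.5 + 3909.8 + 3808.2) / 10 = 38673.0000 / 10 = 3867.3000
CL = X̄̄ = 3867.3000

3867.300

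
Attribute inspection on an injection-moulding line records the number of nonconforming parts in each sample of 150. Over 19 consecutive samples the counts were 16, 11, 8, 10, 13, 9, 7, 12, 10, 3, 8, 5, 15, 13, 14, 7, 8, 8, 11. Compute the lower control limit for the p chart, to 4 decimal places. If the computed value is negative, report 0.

0.0052

p̄ = Σdᵢ / (k·n) = 188 / (19 × 150) = 0.06596
LCL = p̄ − 3·√(p̄(1−p̄)/n) = 0.06596 − 3 × 0.02027 = 0.00516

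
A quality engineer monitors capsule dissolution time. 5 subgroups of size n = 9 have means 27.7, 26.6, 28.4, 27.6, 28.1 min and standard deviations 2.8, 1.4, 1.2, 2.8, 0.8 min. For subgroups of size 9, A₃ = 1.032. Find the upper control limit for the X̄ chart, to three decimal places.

X̄̄ = (27.7 + 26.6 + 28.4 + 27.6 + 28.1) / 5 = 27.6800
s̄ = (2.8 + 1.4 + 1.2 + 2.8 + 0.8) / 5 = 1.8000
UCL = X̄̄ + A₃·s̄ = 27.6800 + 1.032 × 1.8000 = 29.5376

29.538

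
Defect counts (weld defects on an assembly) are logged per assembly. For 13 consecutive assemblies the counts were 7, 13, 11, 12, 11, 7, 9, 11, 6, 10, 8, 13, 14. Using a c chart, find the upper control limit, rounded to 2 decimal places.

c̄ = (7 + 13 + 11 + 12 + 11 + 7 + 9 + 11 + 6 + 10 + 8 + 13 + 14) / 13 = 132 / 13 = 10.1538
UCL = c̄ + 3√c̄ = 10.1538 + 3 × √10.1538 = 10.1538 + 3 × 3.1865 = 19.7134

19.71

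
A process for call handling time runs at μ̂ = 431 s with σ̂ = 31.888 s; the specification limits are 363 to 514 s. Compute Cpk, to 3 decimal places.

Cpu = (USL − μ̂) / (3σ̂) = (514 − 431) / (3 × 31.888) = 0.8676; Cpl = (μ̂ − LSL) / (3σ̂) = (431 − 363) / (3 × 31.888) = 0.7108; Cpk = min(Cpu, Cpl) = 0.7108

0.711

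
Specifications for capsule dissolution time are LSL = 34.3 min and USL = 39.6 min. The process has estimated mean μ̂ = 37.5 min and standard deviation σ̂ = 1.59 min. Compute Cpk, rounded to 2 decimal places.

0.44

Cpu = (USL − μ̂) / (3σ̂) = (39.6 − 37.5) / (3 × 1.59) = 0.4403; Cpl = (μ̂ − LSL) / (3σ̂) = (37.5 − 34.3) / (3 × 1.59) = 0.6709; Cpk = min(Cpu, Cpl) = 0.4403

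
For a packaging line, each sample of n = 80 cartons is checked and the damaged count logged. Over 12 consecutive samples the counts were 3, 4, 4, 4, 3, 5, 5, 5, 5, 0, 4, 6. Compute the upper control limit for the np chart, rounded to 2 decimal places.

9.85

p̄ = Σdᵢ / (k·n) = 48 / (12 × 80) = 0.05000
UCL = np̄ + 3·√(np̄(1−p̄)) = 4.0000 + 3 × √(4.0000×0.95000) = 4.0000 + 3 × 1.9494 = 9.8481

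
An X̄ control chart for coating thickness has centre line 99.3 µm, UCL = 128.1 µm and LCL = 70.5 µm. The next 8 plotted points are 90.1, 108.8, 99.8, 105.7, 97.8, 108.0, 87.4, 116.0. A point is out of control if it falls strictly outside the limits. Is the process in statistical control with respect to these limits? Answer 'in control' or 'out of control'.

All 8 points lie within [70.5, 128.1].

in control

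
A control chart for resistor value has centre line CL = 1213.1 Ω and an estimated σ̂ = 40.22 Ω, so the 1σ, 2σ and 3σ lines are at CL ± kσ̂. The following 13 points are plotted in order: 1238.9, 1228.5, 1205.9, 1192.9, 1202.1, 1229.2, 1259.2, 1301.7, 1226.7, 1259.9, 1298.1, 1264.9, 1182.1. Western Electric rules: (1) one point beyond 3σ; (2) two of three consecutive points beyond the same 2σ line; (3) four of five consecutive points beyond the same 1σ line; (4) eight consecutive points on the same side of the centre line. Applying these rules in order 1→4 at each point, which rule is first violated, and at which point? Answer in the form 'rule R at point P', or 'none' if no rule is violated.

Zone of each point (C = within 1σ̂, B = 1σ̂–2σ̂, A = 2σ̂–3σ̂, * = beyond 3σ̂; sign = side of CL): 1:+C, 2:+C, 3:-C, 4:-C, 5:-C, 6:+C, 7:+B, 8:+A, 9:+C, 10:+B, 11:+A, 12:+B, 13:-C
Rule 3 (four of five consecutive points beyond the same 1σ limit) is satisfied at point 11.

rule 3 at point 11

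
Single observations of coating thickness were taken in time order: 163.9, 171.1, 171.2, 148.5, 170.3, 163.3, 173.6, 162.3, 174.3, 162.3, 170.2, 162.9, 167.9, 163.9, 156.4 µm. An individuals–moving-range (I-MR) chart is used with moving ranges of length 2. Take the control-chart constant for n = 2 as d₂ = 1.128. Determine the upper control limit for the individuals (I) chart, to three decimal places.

X̄ = (163.9 + 171.1 + 171.2 + 148.5 + 170.3 + 163.3 + 173.6 + 162.3 + 174.3 + 162.3 + 170.2 + 162.9 + 167.9 + 163.9 + 156.4) / 15 = 165.4733
Moving ranges: 7.2, 0.1, 22.7, 21.8, 7.0, 10.3, 11.3, 12.0, 12.0, 7.9, 7.3, 5.0, 4.0, 7.5; M̄R̄ = 136.1000 / 14 = 9.7214
UCL = X̄ + 3·M̄R̄/d₂ = 165.4733 + 3 × 9.7214 / 1.128 = 191.3282

191.328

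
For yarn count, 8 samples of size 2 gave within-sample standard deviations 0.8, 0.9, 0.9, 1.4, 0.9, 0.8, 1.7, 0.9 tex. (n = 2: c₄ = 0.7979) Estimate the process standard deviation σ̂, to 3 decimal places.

1.300

s̄ = (0.8 + 0.9 + 0.9 + 1.4 + 0.9 + 0.8 + 1.7 + 0.9) / 8 = 1.0375
σ̂ = s̄ / c₄ = 1.0375 / 0.7979 = 1.3003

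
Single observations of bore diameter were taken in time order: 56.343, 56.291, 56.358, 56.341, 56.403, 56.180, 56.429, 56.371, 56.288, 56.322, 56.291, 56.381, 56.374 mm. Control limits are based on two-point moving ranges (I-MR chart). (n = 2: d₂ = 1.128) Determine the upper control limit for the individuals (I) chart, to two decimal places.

56.55

X̄ = (56.343 + 56.291 + 56.358 + 56.341 + 56.403 + 56.180 + 56.429 + 56.371 + 56.288 + 56.322 + 56.291 + 56.381 + 56.374) / 13 = 56.3363
Moving ranges: 0.052, 0.067, 0.017, 0.062, 0.223, 0.249, 0.058, 0.083, 0.034, 0.031, 0.090, 0.007; M̄R̄ = 0.9730 / 12 = 0.0811
UCL = X̄ + 3·M̄R̄/d₂ = 56.3363 + 3 × 0.0811 / 1.128 = 56.5520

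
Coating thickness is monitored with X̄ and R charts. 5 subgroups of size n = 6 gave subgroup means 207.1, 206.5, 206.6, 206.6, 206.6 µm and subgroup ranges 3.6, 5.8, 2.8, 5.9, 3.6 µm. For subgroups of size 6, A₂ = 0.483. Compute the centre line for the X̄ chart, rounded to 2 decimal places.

206.68

X̄̄ = (207.1 + 206.5 + 206.6 + 206.6 + 206.6) / 5 = 1033.4000 / 5 = 206.6800
CL = X̄̄ = 206.6800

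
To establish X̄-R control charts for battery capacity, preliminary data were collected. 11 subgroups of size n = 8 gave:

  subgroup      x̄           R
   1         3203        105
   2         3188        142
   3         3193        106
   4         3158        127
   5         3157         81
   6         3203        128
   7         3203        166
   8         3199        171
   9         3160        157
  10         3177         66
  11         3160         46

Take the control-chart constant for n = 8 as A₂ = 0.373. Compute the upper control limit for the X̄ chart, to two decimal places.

X̄̄ = (3203 + 3188 + 3193 + 3158 + 3157 + 3203 + 3203 + 3199 + 3160 + 3177 + 3160) / 11 = 35001.0000 / 11 = 3181.9091
R̄ = (105 + 142 + 106 + 127 + 81 + 128 + 166 + 171 + 157 + 66 + 46) / 11 = 1295.0000 / 11 = 117.7273
UCL = X̄̄ + A₂·R̄ = 3181.9091 + 0.373 × 117.7273 = 3225.8214

3225.82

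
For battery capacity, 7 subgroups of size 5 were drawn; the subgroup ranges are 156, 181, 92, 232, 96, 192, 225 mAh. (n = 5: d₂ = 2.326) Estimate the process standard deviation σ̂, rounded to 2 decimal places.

72.10

R̄ = (156 + 181 + 92 + 232 + 96 + 192 + 225) / 7 = 167.7143
σ̂ = R̄ / d₂ = 167.7143 / 2.326 = 72.1042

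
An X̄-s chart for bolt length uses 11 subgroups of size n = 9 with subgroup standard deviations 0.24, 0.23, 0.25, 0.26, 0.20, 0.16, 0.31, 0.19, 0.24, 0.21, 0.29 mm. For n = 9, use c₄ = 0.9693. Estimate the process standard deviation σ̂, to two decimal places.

s̄ = (0.24 + 0.23 + 0.25 + 0.26 + 0.20 + 0.16 + 0.31 + 0.19 + 0.24 + 0.21 + 0.29) / 11 = 0.2345
σ̂ = s̄ / c₄ = 0.2345 / 0.9693 = 0.2420

0.24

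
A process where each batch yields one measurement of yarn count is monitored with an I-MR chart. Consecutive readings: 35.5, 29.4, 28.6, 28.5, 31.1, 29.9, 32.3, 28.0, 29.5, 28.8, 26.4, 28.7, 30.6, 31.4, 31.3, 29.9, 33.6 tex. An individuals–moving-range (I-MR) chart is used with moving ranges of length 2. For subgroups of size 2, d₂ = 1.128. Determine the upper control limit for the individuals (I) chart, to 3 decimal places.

35.575

X̄ = (35.5 + 29.4 + 28.6 + 28.5 + 31.1 + 29.9 + 32.3 + 28.0 + 29.5 + 28.8 + 26.4 + 28.7 + 30.6 + 31.4 + 31.3 + 29.9 + 33.6) / 17 = 30.2059
Moving ranges: 6.1, 0.8, 0.1, 2.6, 1.2, 2.4, 4.3, 1.5, 0.7, 2.4, 2.3, 1.9, 0.8, 0.1, 1.4, 3.7; M̄R̄ = 32.3000 / 16 = 2.0187
UCL = X̄ + 3·M̄R̄/d₂ = 30.2059 + 3 × 2.0187 / 1.128 = 35.5749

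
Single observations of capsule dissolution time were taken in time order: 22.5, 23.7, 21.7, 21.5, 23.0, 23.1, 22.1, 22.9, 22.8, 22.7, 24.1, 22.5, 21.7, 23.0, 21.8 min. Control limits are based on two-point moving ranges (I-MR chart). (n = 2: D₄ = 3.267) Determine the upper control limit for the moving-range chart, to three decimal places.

Moving ranges: 1.2, 2.0, 0.2, 1.5, 0.1, 1.0, 0.8, 0.1, 0.1, 1.4, 1.6, 0.8, 1.3, 1.2; M̄R̄ = 13.3000 / 14 = 0.9500
UCL_MR = D₄·M̄R̄ = 3.267 × 0.9500 = 3.1037

3.104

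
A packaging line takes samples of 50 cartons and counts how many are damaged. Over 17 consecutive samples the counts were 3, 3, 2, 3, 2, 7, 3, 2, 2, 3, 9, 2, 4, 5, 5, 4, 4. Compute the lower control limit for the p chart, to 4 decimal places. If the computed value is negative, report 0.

p̄ = Σdᵢ / (k·n) = 63 / (17 × 50) = 0.07412
LCL = p̄ − 3·√(p̄(1−p̄)/n) = 0.07412 − 3 × 0.03705 = -0.03702 → 0 (negative, so LCL = 0)

0.0000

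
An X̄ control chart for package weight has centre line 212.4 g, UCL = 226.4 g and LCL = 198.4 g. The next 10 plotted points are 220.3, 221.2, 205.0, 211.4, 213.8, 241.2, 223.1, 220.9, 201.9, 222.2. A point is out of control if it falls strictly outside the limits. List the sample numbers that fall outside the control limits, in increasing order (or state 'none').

Compare each point to [198.4, 226.4]: sample 6 = 241.2 > UCL.

6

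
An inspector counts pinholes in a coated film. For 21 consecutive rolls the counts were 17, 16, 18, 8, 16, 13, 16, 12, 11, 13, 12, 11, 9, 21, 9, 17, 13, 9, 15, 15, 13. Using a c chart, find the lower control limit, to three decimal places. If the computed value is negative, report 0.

2.491

c̄ = (17 + 16 + 18 + 8 + 16 + 13 + 16 + 12 + 11 + 13 + 12 + 11 + 9 + 21 + 9 + 17 + 13 + 9 + 15 + 15 + 13) / 21 = 284 / 21 = 13.5238
LCL = c̄ − 3√c̄ = 13.5238 − 3 × 3.6775 = 2.4914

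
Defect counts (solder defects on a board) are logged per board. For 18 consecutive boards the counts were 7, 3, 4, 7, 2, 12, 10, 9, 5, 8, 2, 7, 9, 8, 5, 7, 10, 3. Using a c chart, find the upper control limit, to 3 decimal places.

14.237

c̄ = (7 + 3 + 4 + 7 + 2 + 12 + 10 + 9 + 5 + 8 + 2 + 7 + 9 + 8 + 5 + 7 + 10 + 3) / 18 = 118 / 18 = 6.5556
UCL = c̄ + 3√c̄ = 6.5556 + 3 × √6.5556 = 6.5556 + 3 × 2.5604 = 14.2367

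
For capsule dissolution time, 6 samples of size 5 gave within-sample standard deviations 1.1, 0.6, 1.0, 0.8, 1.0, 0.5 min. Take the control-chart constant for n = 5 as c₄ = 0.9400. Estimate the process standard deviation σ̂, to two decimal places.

s̄ = (1.1 + 0.6 + 1.0 + 0.8 + 1.0 + 0.5) / 6 = 0.8333
σ̂ = s̄ / c₄ = 0.8333 / 0.9400 = 0.8865

0.89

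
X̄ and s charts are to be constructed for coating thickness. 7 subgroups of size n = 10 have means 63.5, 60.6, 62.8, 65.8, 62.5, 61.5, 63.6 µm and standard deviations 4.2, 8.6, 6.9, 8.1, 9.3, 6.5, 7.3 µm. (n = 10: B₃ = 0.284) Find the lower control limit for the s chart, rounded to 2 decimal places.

s̄ = (4.2 + 8.6 + 6.9 + 8.1 + 9.3 + 6.5 + 7.3) / 7 = 7.2714
LCL_s = B₃·s̄ = 0.284 × 7.2714 = 2.0651

2.07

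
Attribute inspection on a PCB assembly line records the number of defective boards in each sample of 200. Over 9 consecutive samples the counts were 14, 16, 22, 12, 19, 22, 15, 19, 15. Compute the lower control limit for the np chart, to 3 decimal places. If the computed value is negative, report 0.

5.244

p̄ = Σdᵢ / (k·n) = 154 / (9 × 200) = 0.08556
LCL = np̄ − 3·√(np̄(1−p̄)) = 17.1111 − 3 × 3.9556 = 5.2442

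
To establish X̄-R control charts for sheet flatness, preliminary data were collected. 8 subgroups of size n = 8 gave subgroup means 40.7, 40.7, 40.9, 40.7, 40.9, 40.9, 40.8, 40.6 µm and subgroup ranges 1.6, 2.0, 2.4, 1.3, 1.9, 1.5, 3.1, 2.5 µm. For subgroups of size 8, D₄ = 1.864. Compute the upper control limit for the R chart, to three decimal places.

3.798

R̄ = (1.6 + 2.0 + 2.4 + 1.3 + 1.9 + 1.5 + 3.1 + 2.5) / 8 = 16.3000 / 8 = 2.0375
UCL_R = D₄·R̄ = 1.864 × 2.0375 = 3.7979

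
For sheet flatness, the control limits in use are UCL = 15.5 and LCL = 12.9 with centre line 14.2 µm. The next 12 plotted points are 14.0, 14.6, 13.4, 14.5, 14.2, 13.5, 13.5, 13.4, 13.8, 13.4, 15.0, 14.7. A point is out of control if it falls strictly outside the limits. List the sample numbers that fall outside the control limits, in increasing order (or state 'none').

All 12 points lie within [12.9, 15.5].

none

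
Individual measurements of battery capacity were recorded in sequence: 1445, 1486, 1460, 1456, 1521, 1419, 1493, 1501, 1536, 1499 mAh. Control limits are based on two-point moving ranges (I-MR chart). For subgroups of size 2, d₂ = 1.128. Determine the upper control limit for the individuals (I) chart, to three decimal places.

1597.439

X̄ = (1445 + 1486 + 1460 + 1456 + 1521 + 1419 + 1493 + 1501 + 1536 + 1499) / 10 = 1481.6000
Moving ranges: 41, 26, 4, 65, 102, 74, 8, 35, 37; M̄R̄ = 392.0000 / 9 = 43.5556
UCL = X̄ + 3·M̄R̄/d₂ = 1481.6000 + 3 × 43.5556 / 1.128 = 1597.4392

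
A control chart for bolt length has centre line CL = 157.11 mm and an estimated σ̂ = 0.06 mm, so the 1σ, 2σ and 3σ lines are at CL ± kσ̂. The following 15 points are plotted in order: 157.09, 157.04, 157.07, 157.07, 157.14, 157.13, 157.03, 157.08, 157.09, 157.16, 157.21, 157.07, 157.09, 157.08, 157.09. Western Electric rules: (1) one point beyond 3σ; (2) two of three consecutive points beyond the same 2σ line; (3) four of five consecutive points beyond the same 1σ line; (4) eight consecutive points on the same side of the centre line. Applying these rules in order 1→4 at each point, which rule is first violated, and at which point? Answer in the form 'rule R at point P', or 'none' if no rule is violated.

none

Zone of each point (C = within 1σ̂, B = 1σ̂–2σ̂, A = 2σ̂–3σ̂, * = beyond 3σ̂; sign = side of CL): 1:-C, 2:-B, 3:-C, 4:-C, 5:+C, 6:+C, 7:-B, 8:-C, 9:-C, 10:+C, 11:+B, 12:-C, 13:-C, 14:-C, 15:-C
No rule fires across all 15 points.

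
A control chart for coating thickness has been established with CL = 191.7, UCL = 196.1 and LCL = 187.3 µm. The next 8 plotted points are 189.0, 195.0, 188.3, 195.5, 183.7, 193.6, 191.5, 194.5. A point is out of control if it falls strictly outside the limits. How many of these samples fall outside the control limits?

1

Compare each point to [187.3, 196.1]: sample 5 = 183.7 < LCL.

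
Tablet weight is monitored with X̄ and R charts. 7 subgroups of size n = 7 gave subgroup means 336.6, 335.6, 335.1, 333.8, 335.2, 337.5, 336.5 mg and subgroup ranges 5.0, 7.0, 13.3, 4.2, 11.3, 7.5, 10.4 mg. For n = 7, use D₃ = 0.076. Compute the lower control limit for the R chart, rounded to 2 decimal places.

R̄ = (5.0 + 7.0 + 13.3 + 4.2 + 11.3 + 7.5 + 10.4) / 7 = 58.7000 / 7 = 8.3857
LCL_R = D₃·R̄ = 0.076 × 8.3857 = 0.6373

0.64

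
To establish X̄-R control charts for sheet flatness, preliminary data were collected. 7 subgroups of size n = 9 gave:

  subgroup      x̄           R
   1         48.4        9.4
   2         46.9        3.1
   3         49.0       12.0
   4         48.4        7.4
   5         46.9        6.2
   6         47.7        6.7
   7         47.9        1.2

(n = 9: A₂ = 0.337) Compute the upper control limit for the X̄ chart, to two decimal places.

X̄̄ = (48.4 + 46.9 + 49.0 + 48.4 + 46.9 + 47.7 + 47.9) / 7 = 335.2000 / 7 = 47.8857
R̄ = (9.4 + 3.1 + 12.0 + 7.4 + 6.2 + 6.7 + 1.2) / 7 = 46.0000 / 7 = 6.5714
UCL = X̄̄ + A₂·R̄ = 47.8857 + 0.337 × 6.5714 = 50.1003

50.10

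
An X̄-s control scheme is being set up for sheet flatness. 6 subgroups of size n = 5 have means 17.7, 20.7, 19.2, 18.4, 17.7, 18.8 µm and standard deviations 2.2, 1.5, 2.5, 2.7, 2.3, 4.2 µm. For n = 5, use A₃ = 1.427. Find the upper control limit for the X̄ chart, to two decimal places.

22.41

X̄̄ = (17.7 + 20.7 + 19.2 + 18.4 + 17.7 + 18.8) / 6 = 18.7500
s̄ = (2.2 + 1.5 + 2.5 + 2.7 + 2.3 + 4.2) / 6 = 2.5667
UCL = X̄̄ + A₃·s̄ = 18.7500 + 1.427 × 2.5667 = 22.4126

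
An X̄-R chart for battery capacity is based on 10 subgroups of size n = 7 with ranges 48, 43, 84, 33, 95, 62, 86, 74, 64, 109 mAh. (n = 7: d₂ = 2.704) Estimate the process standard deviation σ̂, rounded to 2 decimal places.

25.81

R̄ = (48 + 43 + 84 + 33 + 95 + 62 + 86 + 74 + 64 + 109) / 10 = 69.8000
σ̂ = R̄ / d₂ = 69.8000 / 2.704 = 25.8136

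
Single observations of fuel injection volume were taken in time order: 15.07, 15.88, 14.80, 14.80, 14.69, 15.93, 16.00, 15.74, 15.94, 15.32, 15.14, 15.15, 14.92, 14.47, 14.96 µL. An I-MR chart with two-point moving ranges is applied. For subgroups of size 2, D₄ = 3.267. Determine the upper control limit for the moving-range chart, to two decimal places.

1.34

Moving ranges: 0.81, 1.08, 0.00, 0.11, 1.24, 0.07, 0.26, 0.20, 0.62, 0.18, 0.01, 0.23, 0.45, 0.49; M̄R̄ = 5.7500 / 14 = 0.4107
UCL_MR = D₄·M̄R̄ = 3.267 × 0.4107 = 1.3418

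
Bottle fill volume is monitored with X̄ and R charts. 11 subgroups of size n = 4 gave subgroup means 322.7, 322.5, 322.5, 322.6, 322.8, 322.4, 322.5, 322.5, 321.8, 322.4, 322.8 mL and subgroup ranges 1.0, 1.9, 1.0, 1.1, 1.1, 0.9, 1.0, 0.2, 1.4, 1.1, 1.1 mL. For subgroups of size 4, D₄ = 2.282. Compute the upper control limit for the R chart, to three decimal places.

2.448

R̄ = (1.0 + 1.9 + 1.0 + 1.1 + 1.1 + 0.9 + 1.0 + 0.2 + 1.4 + 1.1 + 1.1) / 11 = 11.8000 / 11 = 1.0727
UCL_R = D₄·R̄ = 2.282 × 1.0727 = 2.4480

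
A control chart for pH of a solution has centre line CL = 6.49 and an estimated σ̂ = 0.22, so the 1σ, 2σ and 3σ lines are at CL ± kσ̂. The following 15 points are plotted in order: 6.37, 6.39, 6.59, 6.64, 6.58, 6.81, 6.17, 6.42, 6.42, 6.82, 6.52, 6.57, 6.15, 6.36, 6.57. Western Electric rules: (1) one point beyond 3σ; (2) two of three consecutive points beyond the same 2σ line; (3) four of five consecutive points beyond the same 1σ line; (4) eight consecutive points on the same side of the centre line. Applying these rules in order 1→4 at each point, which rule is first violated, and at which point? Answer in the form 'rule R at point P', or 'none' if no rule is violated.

Zone of each point (C = within 1σ̂, B = 1σ̂–2σ̂, A = 2σ̂–3σ̂, * = beyond 3σ̂; sign = side of CL): 1:-C, 2:-C, 3:+C, 4:+C, 5:+C, 6:+B, 7:-B, 8:-C, 9:-C, 10:+B, 11:+C, 12:+C, 13:-B, 14:-C, 15:+C
No rule fires across all 15 points.

none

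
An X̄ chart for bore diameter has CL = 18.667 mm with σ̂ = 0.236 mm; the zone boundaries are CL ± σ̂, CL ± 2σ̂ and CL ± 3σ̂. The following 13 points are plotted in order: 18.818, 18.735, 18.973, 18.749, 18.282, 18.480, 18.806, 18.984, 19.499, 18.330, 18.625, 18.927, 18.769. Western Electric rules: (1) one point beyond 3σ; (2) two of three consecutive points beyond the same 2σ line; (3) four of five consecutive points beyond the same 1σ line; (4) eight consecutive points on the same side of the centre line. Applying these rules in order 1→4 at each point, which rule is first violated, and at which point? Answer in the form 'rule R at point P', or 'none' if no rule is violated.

Zone of each point (C = within 1σ̂, B = 1σ̂–2σ̂, A = 2σ̂–3σ̂, * = beyond 3σ̂; sign = side of CL): 1:+C, 2:+C, 3:+B, 4:+C, 5:-B, 6:-C, 7:+C, 8:+B, 9:+*, 10:-B, 11:-C, 12:+B, 13:+C
Rule 1 (one point beyond the 3σ limits) is satisfied at point 9.

rule 1 at point 9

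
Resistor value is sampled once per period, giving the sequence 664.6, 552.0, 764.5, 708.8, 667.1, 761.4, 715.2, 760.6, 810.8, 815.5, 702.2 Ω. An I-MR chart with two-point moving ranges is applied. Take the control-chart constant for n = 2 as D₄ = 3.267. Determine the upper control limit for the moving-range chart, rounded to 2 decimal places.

253.72

Moving ranges: 112.6, 212.5, 55.7, 41.7, 94.3, 46.2, 45.4, 50.2, 4.7, 113.3; M̄R̄ = 776.6000 / 10 = 77.6600
UCL_MR = D₄·M̄R̄ = 3.267 × 77.6600 = 253.7152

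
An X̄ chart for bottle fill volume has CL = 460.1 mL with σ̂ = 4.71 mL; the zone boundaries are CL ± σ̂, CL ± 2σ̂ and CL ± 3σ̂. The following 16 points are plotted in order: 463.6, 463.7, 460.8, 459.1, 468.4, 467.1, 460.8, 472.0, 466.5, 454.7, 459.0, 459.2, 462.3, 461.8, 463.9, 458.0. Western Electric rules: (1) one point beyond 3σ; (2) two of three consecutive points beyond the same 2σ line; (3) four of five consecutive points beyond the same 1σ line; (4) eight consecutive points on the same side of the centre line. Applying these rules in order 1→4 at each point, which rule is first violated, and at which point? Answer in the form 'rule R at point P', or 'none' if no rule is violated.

rule 3 at point 9

Zone of each point (C = within 1σ̂, B = 1σ̂–2σ̂, A = 2σ̂–3σ̂, * = beyond 3σ̂; sign = side of CL): 1:+C, 2:+C, 3:+C, 4:-C, 5:+B, 6:+B, 7:+C, 8:+A, 9:+B, 10:-B, 11:-C, 12:-C, 13:+C, 14:+C, 15:+C, 16:-C
Rule 3 (four of five consecutive points beyond the same 1σ limit) is satisfied at point 9.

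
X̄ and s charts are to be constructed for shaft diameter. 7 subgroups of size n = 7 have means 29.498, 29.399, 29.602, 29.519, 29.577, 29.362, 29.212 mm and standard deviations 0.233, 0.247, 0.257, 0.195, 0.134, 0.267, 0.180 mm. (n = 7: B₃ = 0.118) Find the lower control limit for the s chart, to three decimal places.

s̄ = (0.233 + 0.247 + 0.257 + 0.195 + 0.134 + 0.267 + 0.180) / 7 = 0.2161
LCL_s = B₃·s̄ = 0.118 × 0.2161 = 0.0255

0.026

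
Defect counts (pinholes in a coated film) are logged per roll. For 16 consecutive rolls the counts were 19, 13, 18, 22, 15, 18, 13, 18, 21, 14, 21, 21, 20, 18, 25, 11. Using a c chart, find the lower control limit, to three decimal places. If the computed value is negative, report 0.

c̄ = (19 + 13 + 18 + 22 + 15 + 18 + 13 + 18 + 21 + 14 + 21 + 21 + 20 + 18 + 25 + 11) / 16 = 287 / 16 = 17.9375
LCL = c̄ − 3√c̄ = 17.9375 − 3 × 4.2353 = 5.2317

5.232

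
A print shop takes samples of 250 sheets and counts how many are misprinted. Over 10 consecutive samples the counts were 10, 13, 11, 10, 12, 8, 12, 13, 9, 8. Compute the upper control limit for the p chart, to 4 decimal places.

0.0806

p̄ = Σdᵢ / (k·n) = 106 / (10 × 250) = 0.04240
UCL = p̄ + 3·√(p̄(1−p̄)/n) = 0.04240 + 3 × √(0.04240×0.95760/250) = 0.04240 + 3 × 0.01274 = 0.08063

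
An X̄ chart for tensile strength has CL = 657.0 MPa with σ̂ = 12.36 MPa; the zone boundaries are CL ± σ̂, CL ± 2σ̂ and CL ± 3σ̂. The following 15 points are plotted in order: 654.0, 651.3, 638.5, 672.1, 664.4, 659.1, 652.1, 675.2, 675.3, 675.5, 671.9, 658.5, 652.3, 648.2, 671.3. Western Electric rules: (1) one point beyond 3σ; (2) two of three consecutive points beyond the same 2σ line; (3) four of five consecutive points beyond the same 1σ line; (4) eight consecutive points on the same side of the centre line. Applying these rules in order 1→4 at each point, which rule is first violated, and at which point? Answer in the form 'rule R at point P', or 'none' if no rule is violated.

Zone of each point (C = within 1σ̂, B = 1σ̂–2σ̂, A = 2σ̂–3σ̂, * = beyond 3σ̂; sign = side of CL): 1:-C, 2:-C, 3:-B, 4:+B, 5:+C, 6:+C, 7:-C, 8:+B, 9:+B, 10:+B, 11:+B, 12:+C, 13:-C, 14:-C, 15:+B
Rule 3 (four of five consecutive points beyond the same 1σ limit) is satisfied at point 11.

rule 3 at point 11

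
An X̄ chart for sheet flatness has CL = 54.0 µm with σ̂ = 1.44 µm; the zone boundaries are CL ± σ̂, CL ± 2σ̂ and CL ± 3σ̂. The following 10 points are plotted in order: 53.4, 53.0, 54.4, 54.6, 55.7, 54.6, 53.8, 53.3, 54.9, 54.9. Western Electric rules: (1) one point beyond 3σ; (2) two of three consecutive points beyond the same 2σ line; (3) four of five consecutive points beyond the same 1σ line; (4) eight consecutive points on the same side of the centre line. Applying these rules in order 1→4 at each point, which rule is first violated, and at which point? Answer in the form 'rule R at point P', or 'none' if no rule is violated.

none

Zone of each point (C = within 1σ̂, B = 1σ̂–2σ̂, A = 2σ̂–3σ̂, * = beyond 3σ̂; sign = side of CL): 1:-C, 2:-C, 3:+C, 4:+C, 5:+B, 6:+C, 7:-C, 8:-C, 9:+C, 10:+C
No rule fires across all 10 points.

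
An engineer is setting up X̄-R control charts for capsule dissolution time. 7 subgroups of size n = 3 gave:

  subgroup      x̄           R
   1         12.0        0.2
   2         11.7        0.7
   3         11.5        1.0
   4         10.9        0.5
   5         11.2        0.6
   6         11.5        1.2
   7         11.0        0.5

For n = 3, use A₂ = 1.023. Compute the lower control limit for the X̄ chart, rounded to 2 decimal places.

X̄̄ = (12.0 + 11.7 + 11.5 + 10.9 + 11.2 + 11.5 + 11.0) / 7 = 79.8000 / 7 = 11.4000
R̄ = (0.2 + 0.7 + 1.0 + 0.5 + 0.6 + 1.2 + 0.5) / 7 = 4.7000 / 7 = 0.6714
LCL = X̄̄ − A₂·R̄ = 11.4000 − 1.023 × 0.6714 = 10.7131

10.71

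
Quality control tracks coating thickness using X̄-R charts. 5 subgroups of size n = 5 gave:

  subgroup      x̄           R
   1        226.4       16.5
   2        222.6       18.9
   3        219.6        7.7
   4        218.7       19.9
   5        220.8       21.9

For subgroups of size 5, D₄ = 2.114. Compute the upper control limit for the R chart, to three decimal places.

35.896

R̄ = (16.5 + 18.9 + 7.7 + 19.9 + 21.9) / 5 = 84.9000 / 5 = 16.9800
UCL_R = D₄·R̄ = 2.114 × 16.9800 = 35.8957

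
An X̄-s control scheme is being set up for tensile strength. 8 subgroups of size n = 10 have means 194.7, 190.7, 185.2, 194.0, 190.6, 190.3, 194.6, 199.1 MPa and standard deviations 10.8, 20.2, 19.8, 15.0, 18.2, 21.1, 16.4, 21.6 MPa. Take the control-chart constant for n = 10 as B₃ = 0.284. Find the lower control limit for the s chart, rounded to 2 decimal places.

s̄ = (10.8 + 20.2 + 19.8 + 15.0 + 18.2 + 21.1 + 16.4 + 21.6) / 8 = 17.8875
LCL_s = B₃·s̄ = 0.284 × 17.8875 = 5.0800

5.08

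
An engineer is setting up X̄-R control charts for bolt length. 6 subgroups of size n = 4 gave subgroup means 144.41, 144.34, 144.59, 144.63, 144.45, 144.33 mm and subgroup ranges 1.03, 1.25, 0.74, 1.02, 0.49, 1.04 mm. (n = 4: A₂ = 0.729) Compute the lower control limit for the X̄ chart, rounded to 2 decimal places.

X̄̄ = (144.41 + 144.34 + 144.59 + 144.63 + 144.45 + 144.33) / 6 = 866.7500 / 6 = 144.4583
R̄ = (1.03 + 1.25 + 0.74 + 1.02 + 0.49 + 1.04) / 6 = 5.5700 / 6 = 0.9283
LCL = X̄̄ − A₂·R̄ = 144.4583 − 0.729 × 0.9283 = 143.7816

143.78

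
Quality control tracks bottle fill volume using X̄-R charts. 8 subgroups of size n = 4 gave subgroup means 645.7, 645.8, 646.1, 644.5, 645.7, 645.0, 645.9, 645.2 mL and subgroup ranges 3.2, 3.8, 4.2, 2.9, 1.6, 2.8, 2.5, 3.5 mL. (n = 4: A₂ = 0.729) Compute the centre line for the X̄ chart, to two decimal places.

X̄̄ = (645.7 + 645.8 + 646.1 + 644.5 + 645.7 + 645.0 + 645.9 + 645.2) / 8 = 5163.9000 / 8 = 645.4875
CL = X̄̄ = 645.4875

645.49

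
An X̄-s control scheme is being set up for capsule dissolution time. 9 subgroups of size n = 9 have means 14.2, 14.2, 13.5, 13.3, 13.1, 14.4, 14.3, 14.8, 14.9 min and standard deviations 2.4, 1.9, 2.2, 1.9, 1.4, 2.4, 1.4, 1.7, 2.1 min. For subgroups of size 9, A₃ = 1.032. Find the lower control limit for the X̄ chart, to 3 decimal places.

X̄̄ = (14.2 + 14.2 + 13.5 + 13.3 + 13.1 + 14.4 + 14.3 + 14.8 + 14.9) / 9 = 14.0778
s̄ = (2.4 + 1.9 + 2.2 + 1.9 + 1.4 + 2.4 + 1.4 + 1.7 + 2.1) / 9 = 1.9333
LCL = X̄̄ − A₃·s̄ = 14.0778 − 1.032 × 1.9333 = 12.0826

12.083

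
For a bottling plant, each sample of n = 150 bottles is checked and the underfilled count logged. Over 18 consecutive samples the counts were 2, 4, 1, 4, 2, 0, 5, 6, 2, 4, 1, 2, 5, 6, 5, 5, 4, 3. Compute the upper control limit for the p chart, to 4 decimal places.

0.0590

p̄ = Σdᵢ / (k·n) = 61 / (18 × 150) = 0.02259
UCL = p̄ + 3·√(p̄(1−p̄)/n) = 0.02259 + 3 × √(0.02259×0.97741/150) = 0.02259 + 3 × 0.01213 = 0.05899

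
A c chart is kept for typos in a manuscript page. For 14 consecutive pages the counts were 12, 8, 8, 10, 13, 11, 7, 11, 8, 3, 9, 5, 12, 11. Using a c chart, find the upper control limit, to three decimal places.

c̄ = (12 + 8 + 8 + 10 + 13 + 11 + 7 + 11 + 8 + 3 + 9 + 5 + 12 + 11) / 14 = 128 / 14 = 9.1429
UCL = c̄ + 3√c̄ = 9.1429 + 3 × √9.1429 = 9.1429 + 3 × 3.0237 = 18.2140

18.214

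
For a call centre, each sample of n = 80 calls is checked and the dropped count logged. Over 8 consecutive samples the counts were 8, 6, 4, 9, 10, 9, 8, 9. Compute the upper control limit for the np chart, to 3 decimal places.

15.869

p̄ = Σdᵢ / (k·n) = 63 / (8 × 80) = 0.09844
UCL = np̄ + 3·√(np̄(1−p̄)) = 7.8750 + 3 × √(7.8750×0.90156) = 7.8750 + 3 × 2.6645 = 15.8686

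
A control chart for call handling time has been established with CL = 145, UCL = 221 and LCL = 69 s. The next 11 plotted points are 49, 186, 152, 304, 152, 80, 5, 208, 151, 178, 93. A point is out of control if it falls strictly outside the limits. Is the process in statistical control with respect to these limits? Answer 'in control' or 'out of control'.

out of control

Compare each point to [69, 221]: sample 1 = 49 < LCL; sample 4 = 304 > UCL; sample 7 = 5 < LCL.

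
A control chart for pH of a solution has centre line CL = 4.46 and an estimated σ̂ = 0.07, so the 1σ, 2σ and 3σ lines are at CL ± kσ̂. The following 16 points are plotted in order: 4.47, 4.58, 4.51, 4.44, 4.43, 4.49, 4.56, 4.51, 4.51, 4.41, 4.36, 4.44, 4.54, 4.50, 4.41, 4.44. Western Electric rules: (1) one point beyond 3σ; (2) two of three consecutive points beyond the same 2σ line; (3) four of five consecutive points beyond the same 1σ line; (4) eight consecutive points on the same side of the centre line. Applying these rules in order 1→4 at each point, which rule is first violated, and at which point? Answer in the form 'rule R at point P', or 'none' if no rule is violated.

Zone of each point (C = within 1σ̂, B = 1σ̂–2σ̂, A = 2σ̂–3σ̂, * = beyond 3σ̂; sign = side of CL): 1:+C, 2:+B, 3:+C, 4:-C, 5:-C, 6:+C, 7:+B, 8:+C, 9:+C, 10:-C, 11:-B, 12:-C, 13:+B, 14:+C, 15:-C, 16:-C
No rule fires across all 16 points.

none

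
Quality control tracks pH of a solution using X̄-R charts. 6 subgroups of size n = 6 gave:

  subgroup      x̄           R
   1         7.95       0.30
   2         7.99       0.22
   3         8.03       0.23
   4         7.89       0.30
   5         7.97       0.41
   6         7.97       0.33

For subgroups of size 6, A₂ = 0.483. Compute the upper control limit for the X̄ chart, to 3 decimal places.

X̄̄ = (7.95 + 7.99 + 8.03 + 7.89 + 7.97 + 7.97) / 6 = 47.8000 / 6 = 7.9667
R̄ = (0.30 + 0.22 + 0.23 + 0.30 + 0.41 + 0.33) / 6 = 1.7900 / 6 = 0.2983
UCL = X̄̄ + A₂·R̄ = 7.9667 + 0.483 × 0.2983 = 8.1108

8.111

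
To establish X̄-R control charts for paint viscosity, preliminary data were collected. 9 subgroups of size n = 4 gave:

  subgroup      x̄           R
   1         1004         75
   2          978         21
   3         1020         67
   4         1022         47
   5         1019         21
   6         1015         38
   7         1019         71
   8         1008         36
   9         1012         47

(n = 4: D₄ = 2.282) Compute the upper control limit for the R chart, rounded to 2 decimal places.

R̄ = (75 + 21 + 67 + 47 + 21 + 38 + 71 + 36 + 47) / 9 = 423.0000 / 9 = 47.0000
UCL_R = D₄·R̄ = 2.282 × 47.0000 = 107.2540

107.25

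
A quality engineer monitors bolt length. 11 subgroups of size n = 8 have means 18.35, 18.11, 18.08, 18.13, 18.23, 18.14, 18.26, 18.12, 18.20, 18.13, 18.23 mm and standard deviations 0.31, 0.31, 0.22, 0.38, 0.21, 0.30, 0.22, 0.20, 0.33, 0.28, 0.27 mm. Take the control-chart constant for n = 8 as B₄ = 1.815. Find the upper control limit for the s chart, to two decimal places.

s̄ = (0.31 + 0.31 + 0.22 + 0.38 + 0.21 + 0.30 + 0.22 + 0.20 + 0.33 + 0.28 + 0.27) / 11 = 0.2755
UCL_s = B₄·s̄ = 1.815 × 0.2755 = 0.5000

0.50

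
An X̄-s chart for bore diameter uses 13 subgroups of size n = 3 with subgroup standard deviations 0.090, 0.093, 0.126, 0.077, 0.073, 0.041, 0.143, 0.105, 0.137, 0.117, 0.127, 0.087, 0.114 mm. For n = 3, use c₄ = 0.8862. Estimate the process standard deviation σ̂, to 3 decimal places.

s̄ = (0.090 + 0.093 + 0.126 + 0.077 + 0.073 + 0.041 + 0.143 + 0.105 + 0.137 + 0.117 + 0.127 + 0.087 + 0.114) / 13 = 0.1023
σ̂ = s̄ / c₄ = 0.1023 / 0.8862 = 0.1154

0.115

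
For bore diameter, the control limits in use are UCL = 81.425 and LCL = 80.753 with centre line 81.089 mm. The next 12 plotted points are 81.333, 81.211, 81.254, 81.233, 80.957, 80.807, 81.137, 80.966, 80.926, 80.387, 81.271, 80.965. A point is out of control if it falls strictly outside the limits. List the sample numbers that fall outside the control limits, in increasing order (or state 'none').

10

Compare each point to [80.753, 81.425]: sample 10 = 80.387 < LCL.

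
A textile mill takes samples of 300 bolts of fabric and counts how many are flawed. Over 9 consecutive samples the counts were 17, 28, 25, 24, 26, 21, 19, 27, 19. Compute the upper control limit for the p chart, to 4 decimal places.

p̄ = Σdᵢ / (k·n) = 206 / (9 × 300) = 0.07630
UCL = p̄ + 3·√(p̄(1−p̄)/n) = 0.07630 + 3 × √(0.07630×0.92370/300) = 0.07630 + 3 × 0.01533 = 0.12228

0.1223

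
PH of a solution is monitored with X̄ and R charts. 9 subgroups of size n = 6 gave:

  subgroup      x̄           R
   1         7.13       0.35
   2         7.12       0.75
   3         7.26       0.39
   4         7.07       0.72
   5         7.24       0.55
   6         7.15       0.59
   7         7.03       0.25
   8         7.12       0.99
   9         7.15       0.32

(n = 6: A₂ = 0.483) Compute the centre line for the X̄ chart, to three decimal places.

X̄̄ = (7.13 + 7.12 + 7.26 + 7.07 + 7.24 + 7.15 + 7.03 + 7.12 + 7.15) / 9 = 64.2700 / 9 = 7.1411
CL = X̄̄ = 7.1411

7.141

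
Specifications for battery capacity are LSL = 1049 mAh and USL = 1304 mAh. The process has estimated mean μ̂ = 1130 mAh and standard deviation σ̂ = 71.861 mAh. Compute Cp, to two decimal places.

0.59

Cp = (USL − LSL) / (6σ̂) = (1304 − 1049) / (6 × 71.861) = 255.0000 / 431.1660 = 0.5914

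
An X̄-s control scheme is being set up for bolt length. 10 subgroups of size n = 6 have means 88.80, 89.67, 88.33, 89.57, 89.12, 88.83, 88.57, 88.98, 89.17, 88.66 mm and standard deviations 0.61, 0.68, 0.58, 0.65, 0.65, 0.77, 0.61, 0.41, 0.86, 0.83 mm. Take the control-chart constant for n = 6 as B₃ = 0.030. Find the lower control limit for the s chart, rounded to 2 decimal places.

0.02

s̄ = (0.61 + 0.68 + 0.58 + 0.65 + 0.65 + 0.77 + 0.61 + 0.41 + 0.86 + 0.83) / 10 = 0.6650
LCL_s = B₃·s̄ = 0.030 × 0.6650 = 0.0199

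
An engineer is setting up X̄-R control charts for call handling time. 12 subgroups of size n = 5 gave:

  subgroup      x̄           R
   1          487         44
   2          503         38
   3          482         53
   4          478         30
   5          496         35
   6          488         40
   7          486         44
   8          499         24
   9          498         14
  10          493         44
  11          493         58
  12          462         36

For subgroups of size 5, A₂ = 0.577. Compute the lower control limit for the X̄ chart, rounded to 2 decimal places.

466.63

X̄̄ = (487 + 503 + 482 + 478 + 496 + 488 + 486 + 499 + 498 + 493 + 493 + 462) / 12 = 5865.0000 / 12 = 488.7500
R̄ = (44 + 38 + 53 + 30 + 35 + 40 + 44 + 24 + 14 + 44 + 58 + 36) / 12 = 460.0000 / 12 = 38.3333
LCL = X̄̄ − A₂·R̄ = 488.7500 − 0.577 × 38.3333 = 466.6317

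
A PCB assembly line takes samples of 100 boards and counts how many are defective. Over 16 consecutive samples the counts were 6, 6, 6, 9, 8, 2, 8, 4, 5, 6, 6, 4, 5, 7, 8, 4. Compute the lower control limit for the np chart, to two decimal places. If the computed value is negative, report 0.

p̄ = Σdᵢ / (k·n) = 94 / (16 × 100) = 0.05875
LCL = np̄ − 3·√(np̄(1−p̄)) = 5.8750 − 3 × 2.3516 = -1.1797 → 0 (negative, so LCL = 0)

0.00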